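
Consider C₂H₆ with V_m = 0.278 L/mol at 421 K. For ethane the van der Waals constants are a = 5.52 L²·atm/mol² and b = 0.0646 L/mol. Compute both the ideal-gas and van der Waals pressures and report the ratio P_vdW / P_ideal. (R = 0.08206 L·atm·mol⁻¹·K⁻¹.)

Ideal: P_ideal = RT/V_m = (0.08206)(421)/0.278 = 124.271 atm
vdW: P = RT/(V_m − b) − a/V_m² = 34.5473/0.213400 − 5.52/0.0772840 = 161.890 − 71.4249 = 90.465 atm
Ratio = 90.465/124.271 = 0.7280

P_vdW / P_ideal ≈ 0.7280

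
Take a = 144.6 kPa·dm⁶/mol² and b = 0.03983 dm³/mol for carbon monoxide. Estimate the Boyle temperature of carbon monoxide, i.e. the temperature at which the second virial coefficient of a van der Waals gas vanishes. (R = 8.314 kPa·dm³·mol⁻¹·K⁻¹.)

For a van der Waals gas the second virial coefficient B₂ = b − a/(RT) vanishes at T_B = a/(Rb).
T_B = 144.6/(8.314×0.03983) = 144.6/0.33115 = 436.7 K

T_B ≈ 436.7 K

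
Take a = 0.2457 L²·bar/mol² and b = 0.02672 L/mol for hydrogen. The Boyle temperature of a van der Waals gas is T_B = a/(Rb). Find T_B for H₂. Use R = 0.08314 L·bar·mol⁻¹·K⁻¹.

For a van der Waals gas the second virial coefficient B₂ = b − a/(RT) vanishes at T_B = a/(Rb).
T_B = 0.2457/(0.08314×0.02672) = 0.2457/0.0022215 = 110.6 K

T_B ≈ 110.6 K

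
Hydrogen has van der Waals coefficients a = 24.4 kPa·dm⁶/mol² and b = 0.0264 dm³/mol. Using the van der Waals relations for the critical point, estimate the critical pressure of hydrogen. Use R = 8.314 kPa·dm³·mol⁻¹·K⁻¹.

For a van der Waals gas, P_c = a/(27b²).
P_c = 24.4/(27×(0.0264)²) = 24.4/0.018818 = 1297 kPa

P_c ≈ 1297 kPa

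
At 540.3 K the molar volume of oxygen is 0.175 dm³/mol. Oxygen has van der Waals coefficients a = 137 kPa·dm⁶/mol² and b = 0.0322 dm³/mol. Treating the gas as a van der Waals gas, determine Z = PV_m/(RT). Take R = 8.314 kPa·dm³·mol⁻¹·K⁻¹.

Z ≈ 1.051

P = RT/(V_m − b) − a/V_m² = (8.314)(540.3)/(0.175 − 0.0322) − 137/(0.175)²
  = 4492.1/0.14280 − 4473.5 = 31457 − 4473.5 = 26984 kPa
Z = PV_m/(RT) = (26984)(0.175)/((8.314)(540.3)) = 4722.2/4492.1 = 1.051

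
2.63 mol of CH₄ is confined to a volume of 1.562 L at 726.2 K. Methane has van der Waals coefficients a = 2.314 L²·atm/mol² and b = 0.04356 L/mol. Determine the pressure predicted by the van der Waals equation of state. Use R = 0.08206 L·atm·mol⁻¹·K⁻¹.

P ≈ 101.7 atm

P = nRT/(V − nb) − a n²/V²
nRT/(V − nb) = (2.63)(0.08206)(726.2)/(1.562 − 2.63×0.04356) = 156.73/1.4474 = 108.28 atm
a n²/V² = (2.314)(2.63)²/(1.562)² = 6.5601 atm
P = 108.28 − 6.5601 = 101.7 atm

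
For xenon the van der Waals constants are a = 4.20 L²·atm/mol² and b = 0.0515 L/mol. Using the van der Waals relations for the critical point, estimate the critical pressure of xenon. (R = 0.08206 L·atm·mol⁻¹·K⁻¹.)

P_c ≈ 58.65 atm

For a van der Waals gas, P_c = a/(27b²).
P_c = 4.20/(27×(0.0515)²) = 4.20/0.071611 = 58.65 atm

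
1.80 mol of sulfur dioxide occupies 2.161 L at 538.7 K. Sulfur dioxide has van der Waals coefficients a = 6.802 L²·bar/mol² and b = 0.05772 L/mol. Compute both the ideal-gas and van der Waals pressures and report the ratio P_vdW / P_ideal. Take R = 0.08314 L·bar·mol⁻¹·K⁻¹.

Ideal: P_ideal = nRT/V = (1.80)(0.08314)(538.7)/2.161 = 37.3057 bar
vdW: P = nRT/(V − nb) − a n²/V² = 80.6175/2.05710 − 22.0385/4.66992 = 39.1899 − 4.71925 = 34.4707 bar
Ratio = 34.4707/37.3057 = 0.9240

P_vdW / P_ideal ≈ 0.9240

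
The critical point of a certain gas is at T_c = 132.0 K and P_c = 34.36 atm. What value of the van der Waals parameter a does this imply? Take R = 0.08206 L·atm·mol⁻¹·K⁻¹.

From T_c = 8a/(27Rb) and P_c = a/(27b²): a = 27 R² T_c²/(64 P_c).
a = 27×(0.08206)²×(132.0)²/(64×34.36) = 3167.9/2199.0 = 1.441 L²·atm/mol²

a ≈ 1.441 L²·atm/mol²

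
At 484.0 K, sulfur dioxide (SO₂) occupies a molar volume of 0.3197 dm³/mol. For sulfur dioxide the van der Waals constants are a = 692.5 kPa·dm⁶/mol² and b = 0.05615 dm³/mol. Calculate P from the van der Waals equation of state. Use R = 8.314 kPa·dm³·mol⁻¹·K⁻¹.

P = RT/(V_m − b) − a/V_m²
RT/(V_m − b) = (8.314)(484.0)/(0.3197 − 0.05615) = 4024.0/0.26355 = 15268 kPa
a/V_m² = 692.5/(0.3197)² = 6775.4 kPa
P = 15268 − 6775.4 = 8493 kPa

P ≈ 8493 kPa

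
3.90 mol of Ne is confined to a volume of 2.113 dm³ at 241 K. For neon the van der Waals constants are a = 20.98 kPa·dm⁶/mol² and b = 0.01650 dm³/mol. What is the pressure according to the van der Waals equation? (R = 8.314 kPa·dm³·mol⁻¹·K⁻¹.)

P = nRT/(V − nb) − a n²/V²
nRT/(V − nb) = (3.90)(8.314)(241)/(2.113 − 3.90×0.01650) = 7814.3/2.0487 = 3814.3 kPa
a n²/V² = (20.98)(3.90)²/(2.113)² = 71.472 kPa
P = 3814.3 − 71.472 = 3743 kPa

P ≈ 3743 kPa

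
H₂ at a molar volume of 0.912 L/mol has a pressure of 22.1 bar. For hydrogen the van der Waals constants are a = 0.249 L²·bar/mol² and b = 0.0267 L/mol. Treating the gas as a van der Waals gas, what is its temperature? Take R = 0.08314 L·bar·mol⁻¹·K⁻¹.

T = (P + a/V_m²)(V_m − b)/R
P + a/V_m² = 22.1 + 0.249/(0.912)² = 22.399 bar
V_m − b = 0.912 − 0.0267 = 0.88530 L/mol
T = (22.399)(0.88530)/0.08314 = 238.5 K

T ≈ 238.5 K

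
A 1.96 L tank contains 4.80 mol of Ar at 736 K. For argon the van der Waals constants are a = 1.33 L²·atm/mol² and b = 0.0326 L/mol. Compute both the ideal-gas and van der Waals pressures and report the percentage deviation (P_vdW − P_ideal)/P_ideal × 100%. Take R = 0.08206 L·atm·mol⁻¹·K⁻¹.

3.28 %

Ideal: P_ideal = nRT/V = (4.80)(0.08206)(736)/1.96 = 147.909 atm
vdW: P = nRT/(V − nb) − a n²/V² = 289.902/1.80352 − 30.6432/3.84160 = 160.742 − 7.97668 = 152.765 atm
% deviation = (152.765 − 147.909)/147.909 × 100% = 3.28%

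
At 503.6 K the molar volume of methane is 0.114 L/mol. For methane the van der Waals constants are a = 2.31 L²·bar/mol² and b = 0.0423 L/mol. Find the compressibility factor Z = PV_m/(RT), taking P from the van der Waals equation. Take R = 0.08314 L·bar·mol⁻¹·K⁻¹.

P = RT/(V_m − b) − a/V_m² = (0.08314)(503.6)/(0.114 − 0.0423) − 2.31/(0.114)²
  = 41.869/0.071700 − 177.75 = 583.95 − 177.75 = 406.20 bar
Z = PV_m/(RT) = (406.20)(0.114)/((0.08314)(503.6)) = 46.307/41.869 = 1.106

Z ≈ 1.106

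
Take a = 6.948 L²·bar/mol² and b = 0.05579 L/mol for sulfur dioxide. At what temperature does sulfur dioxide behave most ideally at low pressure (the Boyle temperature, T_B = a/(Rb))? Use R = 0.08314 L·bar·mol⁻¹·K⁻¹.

T_B ≈ 1498 K

For a van der Waals gas the second virial coefficient B₂ = b − a/(RT) vanishes at T_B = a/(Rb).
T_B = 6.948/(0.08314×0.05579) = 6.948/0.0046384 = 1498 K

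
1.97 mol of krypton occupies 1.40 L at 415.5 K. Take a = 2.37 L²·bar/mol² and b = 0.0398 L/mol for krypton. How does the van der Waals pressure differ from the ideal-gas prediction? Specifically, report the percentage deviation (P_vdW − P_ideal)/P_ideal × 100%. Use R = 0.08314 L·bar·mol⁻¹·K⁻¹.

-3.72 %

Ideal: P_ideal = nRT/V = (1.97)(0.08314)(415.5)/1.40 = 48.6093 bar
vdW: P = nRT/(V − nb) − a n²/V² = 68.0530/1.32159 − 9.19773/1.96000 = 51.4933 − 4.69272 = 46.8006 bar
% deviation = (46.8006 − 48.6093)/48.6093 × 100% = -3.72%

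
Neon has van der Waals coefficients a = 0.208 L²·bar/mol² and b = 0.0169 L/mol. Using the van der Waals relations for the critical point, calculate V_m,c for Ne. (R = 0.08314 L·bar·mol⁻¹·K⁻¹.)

V_m,c ≈ 0.05070 L/mol

For a van der Waals gas, V_m,c = 3b.
V_m,c = 3×0.0169 = 0.05070 L/mol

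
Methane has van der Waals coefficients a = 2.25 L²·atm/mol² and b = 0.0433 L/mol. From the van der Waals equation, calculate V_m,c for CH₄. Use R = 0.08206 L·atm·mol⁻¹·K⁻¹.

V_m,c ≈ 0.1299 L/mol

For a van der Waals gas, V_m,c = 3b.
V_m,c = 3×0.0433 = 0.1299 L/mol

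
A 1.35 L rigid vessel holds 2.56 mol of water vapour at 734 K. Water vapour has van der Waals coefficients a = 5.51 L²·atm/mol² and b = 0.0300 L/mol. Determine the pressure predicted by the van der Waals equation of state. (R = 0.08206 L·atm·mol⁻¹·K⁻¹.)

P = nRT/(V − nb) − a n²/V²
nRT/(V − nb) = (2.56)(0.08206)(734)/(1.35 − 2.56×0.0300) = 154.19/1.2732 = 121.10 atm
a n²/V² = (5.51)(2.56)²/(1.35)² = 19.814 atm
P = 121.10 − 19.814 = 101.3 atm

P ≈ 101.3 atm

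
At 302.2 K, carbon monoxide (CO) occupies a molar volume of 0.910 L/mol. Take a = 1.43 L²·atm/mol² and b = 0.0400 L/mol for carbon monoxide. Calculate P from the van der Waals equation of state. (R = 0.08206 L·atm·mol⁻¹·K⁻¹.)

P = RT/(V_m − b) − a/V_m²
RT/(V_m − b) = (0.08206)(302.2)/(0.910 − 0.0400) = 24.799/0.87000 = 28.505 atm
a/V_m² = 1.43/(0.910)² = 1.7268 atm
P = 28.505 − 1.7268 = 26.78 atm

P ≈ 26.78 atm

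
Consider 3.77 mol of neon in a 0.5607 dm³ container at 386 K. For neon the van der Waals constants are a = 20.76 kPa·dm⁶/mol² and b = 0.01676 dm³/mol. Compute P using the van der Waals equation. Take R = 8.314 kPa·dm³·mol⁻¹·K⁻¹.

P = nRT/(V − nb) − a n²/V²
nRT/(V − nb) = (3.77)(8.314)(386)/(0.5607 − 3.77×0.01676) = 12099/0.49751 = 24319 kPa
a n²/V² = (20.76)(3.77)²/(0.5607)² = 938.53 kPa
P = 24319 − 938.53 = 23380 kPa

P ≈ 23380 kPa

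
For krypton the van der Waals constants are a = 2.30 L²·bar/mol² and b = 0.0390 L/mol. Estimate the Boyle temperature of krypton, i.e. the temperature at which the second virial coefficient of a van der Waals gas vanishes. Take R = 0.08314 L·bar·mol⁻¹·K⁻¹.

For a van der Waals gas the second virial coefficient B₂ = b − a/(RT) vanishes at T_B = a/(Rb).
T_B = 2.30/(0.08314×0.0390) = 2.30/0.0032425 = 709.3 K

T_B ≈ 709.3 K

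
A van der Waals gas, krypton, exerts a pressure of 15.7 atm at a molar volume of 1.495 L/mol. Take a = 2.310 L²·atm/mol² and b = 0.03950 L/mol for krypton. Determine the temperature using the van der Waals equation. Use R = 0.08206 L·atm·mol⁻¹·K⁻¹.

T = (P + a/V_m²)(V_m − b)/R
P + a/V_m² = 15.7 + 2.310/(1.495)² = 16.734 atm
V_m − b = 1.495 − 0.03950 = 1.4555 L/mol
T = (16.734)(1.4555)/0.08206 = 296.8 K

T ≈ 296.8 K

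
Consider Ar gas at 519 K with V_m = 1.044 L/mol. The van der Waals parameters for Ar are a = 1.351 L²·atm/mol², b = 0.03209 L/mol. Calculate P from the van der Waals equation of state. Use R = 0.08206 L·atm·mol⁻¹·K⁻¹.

P ≈ 40.85 atm

P = RT/(V_m − b) − a/V_m²
RT/(V_m − b) = (0.08206)(519)/(1.044 − 0.03209) = 42.589/1.0119 = 42.088 atm
a/V_m² = 1.351/(1.044)² = 1.2395 atm
P = 42.088 − 1.2395 = 40.85 atm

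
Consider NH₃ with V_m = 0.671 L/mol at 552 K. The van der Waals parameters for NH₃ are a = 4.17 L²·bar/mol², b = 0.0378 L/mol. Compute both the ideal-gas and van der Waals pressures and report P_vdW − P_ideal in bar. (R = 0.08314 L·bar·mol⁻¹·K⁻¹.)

ΔP ≈ -5.179 bar

Ideal: P_ideal = RT/V_m = (0.08314)(552)/0.671 = 68.3954 bar
vdW: P = RT/(V_m − b) − a/V_m² = 45.8933/0.633200 − 4.17/0.450241 = 72.4784 − 9.26171 = 63.2167 bar
ΔP = 63.2167 − 68.3954 = -5.179 bar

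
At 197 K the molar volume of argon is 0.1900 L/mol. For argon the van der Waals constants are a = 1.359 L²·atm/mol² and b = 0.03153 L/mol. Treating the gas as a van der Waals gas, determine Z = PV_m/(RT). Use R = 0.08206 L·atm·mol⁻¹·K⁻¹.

P = RT/(V_m − b) − a/V_m² = (0.08206)(197)/(0.1900 − 0.03153) − 1.359/(0.1900)²
  = 16.166/0.15847 − 37.645 = 102.01 − 37.645 = 64.37 atm
Z = PV_m/(RT) = (64.37)(0.1900)/((0.08206)(197)) = 12.230/16.166 = 0.7565

Z ≈ 0.7565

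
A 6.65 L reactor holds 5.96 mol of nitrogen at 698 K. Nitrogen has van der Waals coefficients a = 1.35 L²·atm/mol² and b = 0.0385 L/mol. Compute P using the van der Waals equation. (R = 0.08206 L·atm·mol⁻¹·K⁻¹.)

P = nRT/(V − nb) − a n²/V²
nRT/(V − nb) = (5.96)(0.08206)(698)/(6.65 − 5.96×0.0385) = 341.38/6.4205 = 53.170 atm
a n²/V² = (1.35)(5.96)²/(6.65)² = 1.0844 atm
P = 53.170 − 1.0844 = 52.09 atm

P ≈ 52.09 atm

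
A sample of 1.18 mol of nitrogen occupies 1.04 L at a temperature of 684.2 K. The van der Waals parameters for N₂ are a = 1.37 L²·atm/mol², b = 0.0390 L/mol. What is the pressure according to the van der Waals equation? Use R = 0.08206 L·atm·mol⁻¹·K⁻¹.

P ≈ 64.89 atm

P = nRT/(V − nb) − a n²/V²
nRT/(V − nb) = (1.18)(0.08206)(684.2)/(1.04 − 1.18×0.0390) = 66.252/0.99398 = 66.653 atm
a n²/V² = (1.37)(1.18)²/(1.04)² = 1.7637 atm
P = 66.653 − 1.7637 = 64.89 atm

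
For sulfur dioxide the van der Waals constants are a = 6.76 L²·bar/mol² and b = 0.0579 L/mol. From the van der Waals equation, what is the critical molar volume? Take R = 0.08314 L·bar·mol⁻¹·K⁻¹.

V_m,c ≈ 0.1737 L/mol

For a van der Waals gas, V_m,c = 3b.
V_m,c = 3×0.0579 = 0.1737 L/mol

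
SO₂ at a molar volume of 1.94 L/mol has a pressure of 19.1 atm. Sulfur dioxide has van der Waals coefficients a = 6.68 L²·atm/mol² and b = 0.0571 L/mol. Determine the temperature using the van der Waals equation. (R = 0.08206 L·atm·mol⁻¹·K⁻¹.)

T ≈ 479.0 K

T = (P + a/V_m²)(V_m − b)/R
P + a/V_m² = 19.1 + 6.68/(1.94)² = 20.875 atm
V_m − b = 1.94 − 0.0571 = 1.8829 L/mol
T = (20.875)(1.8829)/0.08206 = 479.0 K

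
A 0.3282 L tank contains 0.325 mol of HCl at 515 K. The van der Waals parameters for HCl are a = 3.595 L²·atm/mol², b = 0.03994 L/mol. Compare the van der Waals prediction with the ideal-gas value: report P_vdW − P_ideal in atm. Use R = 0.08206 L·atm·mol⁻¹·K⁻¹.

Ideal: P_ideal = nRT/V = (0.325)(0.08206)(515)/0.3282 = 41.8488 atm
vdW: P = nRT/(V − nb) − a n²/V² = 13.7348/0.315220 − 0.379722/0.107715 = 43.5721 − 3.52525 = 40.0469 atm
ΔP = 40.0469 − 41.8488 = -1.802 atm

ΔP ≈ -1.802 atm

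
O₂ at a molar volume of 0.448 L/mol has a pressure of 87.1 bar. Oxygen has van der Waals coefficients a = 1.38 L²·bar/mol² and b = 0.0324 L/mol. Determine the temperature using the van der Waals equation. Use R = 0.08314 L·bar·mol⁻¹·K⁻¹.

T = (P + a/V_m²)(V_m − b)/R
P + a/V_m² = 87.1 + 1.38/(0.448)² = 93.976 bar
V_m − b = 0.448 − 0.0324 = 0.41560 L/mol
T = (93.976)(0.41560)/0.08314 = 469.8 K

T ≈ 469.8 K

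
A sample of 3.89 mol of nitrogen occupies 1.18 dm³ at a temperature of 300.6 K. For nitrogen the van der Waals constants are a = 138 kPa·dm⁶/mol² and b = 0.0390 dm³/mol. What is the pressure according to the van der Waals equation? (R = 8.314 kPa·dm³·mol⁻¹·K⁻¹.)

P ≈ 7955 kPa

P = nRT/(V − nb) − a n²/V²
nRT/(V − nb) = (3.89)(8.314)(300.6)/(1.18 − 3.89×0.0390) = 9721.8/1.0283 = 9454.2 kPa
a n²/V² = (138)(3.89)²/(1.18)² = 1499.7 kPa
P = 9454.2 − 1499.7 = 7955 kPa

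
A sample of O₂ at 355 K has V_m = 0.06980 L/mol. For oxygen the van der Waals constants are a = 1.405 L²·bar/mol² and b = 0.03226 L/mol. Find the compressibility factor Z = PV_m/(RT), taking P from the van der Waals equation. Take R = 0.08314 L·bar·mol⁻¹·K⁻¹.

Z ≈ 1.177

P = RT/(V_m − b) − a/V_m² = (0.08314)(355)/(0.06980 − 0.03226) − 1.405/(0.06980)²
  = 29.515/0.037540 − 288.38 = 786.23 − 288.38 = 497.85 bar
Z = PV_m/(RT) = (497.85)(0.06980)/((0.08314)(355)) = 34.750/29.515 = 1.177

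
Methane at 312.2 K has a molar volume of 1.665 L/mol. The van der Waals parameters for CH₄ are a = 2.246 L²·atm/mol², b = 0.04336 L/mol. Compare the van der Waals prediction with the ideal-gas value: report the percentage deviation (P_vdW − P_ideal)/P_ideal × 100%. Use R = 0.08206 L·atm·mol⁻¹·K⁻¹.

-2.59 %

Ideal: P_ideal = RT/V_m = (0.08206)(312.2)/1.665 = 15.3869 atm
vdW: P = RT/(V_m − b) − a/V_m² = 25.6191/1.62164 − 2.246/2.77223 = 15.7983 − 0.810178 = 14.9881 atm
% deviation = (14.9881 − 15.3869)/15.3869 × 100% = -2.59%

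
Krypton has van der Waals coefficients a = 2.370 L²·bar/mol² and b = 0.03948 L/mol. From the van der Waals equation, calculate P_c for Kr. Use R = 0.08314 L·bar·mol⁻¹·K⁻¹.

P_c ≈ 56.32 bar

For a van der Waals gas, P_c = a/(27b²).
P_c = 2.370/(27×(0.03948)²) = 2.370/0.042084 = 56.32 bar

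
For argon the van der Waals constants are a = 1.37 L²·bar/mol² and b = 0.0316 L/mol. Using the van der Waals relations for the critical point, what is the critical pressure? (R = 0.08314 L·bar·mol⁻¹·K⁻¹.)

For a van der Waals gas, P_c = a/(27b²).
P_c = 1.37/(27×(0.0316)²) = 1.37/0.026961 = 50.81 bar

P_c ≈ 50.81 bar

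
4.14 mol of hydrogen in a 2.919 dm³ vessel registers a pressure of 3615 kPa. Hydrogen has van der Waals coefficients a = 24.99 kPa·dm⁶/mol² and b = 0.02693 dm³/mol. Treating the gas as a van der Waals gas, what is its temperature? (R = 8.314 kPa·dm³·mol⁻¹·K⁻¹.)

T ≈ 299.0 K

T = (P + a n²/V²)(V − nb)/(nR)
P + a n²/V² = 3615 + (24.99)(4.14)²/(2.919)² = 3665.3 kPa
V − nb = 2.919 − (4.14)(0.02693) = 2.8075 dm³
T = (3665.3)(2.8075)/((4.14)(8.314)) = 299.0 K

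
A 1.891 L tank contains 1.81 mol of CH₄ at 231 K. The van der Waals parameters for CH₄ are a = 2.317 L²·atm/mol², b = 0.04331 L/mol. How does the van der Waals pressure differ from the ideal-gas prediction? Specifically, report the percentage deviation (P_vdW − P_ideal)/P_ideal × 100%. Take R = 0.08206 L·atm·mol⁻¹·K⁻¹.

Ideal: P_ideal = nRT/V = (1.81)(0.08206)(231)/1.891 = 18.1439 atm
vdW: P = nRT/(V − nb) − a n²/V² = 34.3101/1.81261 − 7.59072/3.57588 = 18.9286 − 2.12276 = 16.8058 atm
% deviation = (16.8058 − 18.1439)/18.1439 × 100% = -7.37%

-7.37 %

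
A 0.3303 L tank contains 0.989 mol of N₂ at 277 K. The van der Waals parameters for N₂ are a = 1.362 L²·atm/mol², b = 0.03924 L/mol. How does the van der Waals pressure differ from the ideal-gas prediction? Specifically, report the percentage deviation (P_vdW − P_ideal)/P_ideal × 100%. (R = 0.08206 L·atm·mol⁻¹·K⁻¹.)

Ideal: P_ideal = nRT/V = (0.989)(0.08206)(277)/0.3303 = 68.0611 atm
vdW: P = nRT/(V − nb) − a n²/V² = 22.4806/0.291492 − 1.33220/0.109098 = 77.1225 − 12.2110 = 64.9115 atm
% deviation = (64.9115 − 68.0611)/68.0611 × 100% = -4.63%

-4.63 %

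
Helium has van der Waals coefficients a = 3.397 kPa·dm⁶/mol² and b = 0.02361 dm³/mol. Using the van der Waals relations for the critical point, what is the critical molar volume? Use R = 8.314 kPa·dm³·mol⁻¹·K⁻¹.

V_m,c ≈ 0.07083 dm³/mol

For a van der Waals gas, V_m,c = 3b.
V_m,c = 3×0.02361 = 0.07083 dm³/mol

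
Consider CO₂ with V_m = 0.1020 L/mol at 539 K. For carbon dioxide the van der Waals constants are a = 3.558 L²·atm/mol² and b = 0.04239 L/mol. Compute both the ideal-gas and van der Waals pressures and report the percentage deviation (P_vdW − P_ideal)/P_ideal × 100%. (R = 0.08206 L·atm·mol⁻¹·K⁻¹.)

Ideal: P_ideal = RT/V_m = (0.08206)(539)/0.1020 = 433.631 atm
vdW: P = RT/(V_m − b) − a/V_m² = 44.2303/0.0596100 − 3.558/0.0104040 = 741.995 − 341.984 = 400.011 atm
% deviation = (400.011 − 433.631)/433.631 × 100% = -7.75%

-7.75 %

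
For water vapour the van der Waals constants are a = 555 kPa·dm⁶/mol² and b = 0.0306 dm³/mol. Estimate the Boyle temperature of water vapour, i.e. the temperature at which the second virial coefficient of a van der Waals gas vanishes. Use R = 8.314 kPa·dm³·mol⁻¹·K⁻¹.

T_B ≈ 2182 K

For a van der Waals gas the second virial coefficient B₂ = b − a/(RT) vanishes at T_B = a/(Rb).
T_B = 555/(8.314×0.0306) = 555/0.25441 = 2182 K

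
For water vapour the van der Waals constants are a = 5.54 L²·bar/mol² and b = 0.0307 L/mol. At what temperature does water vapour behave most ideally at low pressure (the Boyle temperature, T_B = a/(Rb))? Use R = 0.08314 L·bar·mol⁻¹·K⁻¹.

T_B ≈ 2171 K

For a van der Waals gas the second virial coefficient B₂ = b − a/(RT) vanishes at T_B = a/(Rb).
T_B = 5.54/(0.08314×0.0307) = 5.54/0.0025524 = 2171 K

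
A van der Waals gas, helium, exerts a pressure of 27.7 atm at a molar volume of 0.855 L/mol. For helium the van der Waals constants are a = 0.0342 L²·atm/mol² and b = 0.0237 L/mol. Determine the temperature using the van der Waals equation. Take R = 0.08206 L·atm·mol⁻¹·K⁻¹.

T = (P + a/V_m²)(V_m − b)/R
P + a/V_m² = 27.7 + 0.0342/(0.855)² = 27.747 atm
V_m − b = 0.855 − 0.0237 = 0.83130 L/mol
T = (27.747)(0.83130)/0.08206 = 281.1 K

T ≈ 281.1 K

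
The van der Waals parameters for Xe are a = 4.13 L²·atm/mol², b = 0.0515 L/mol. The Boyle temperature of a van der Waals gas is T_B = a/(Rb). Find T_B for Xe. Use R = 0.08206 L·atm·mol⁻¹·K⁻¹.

T_B ≈ 977.3 K

For a van der Waals gas the second virial coefficient B₂ = b − a/(RT) vanishes at T_B = a/(Rb).
T_B = 4.13/(0.08206×0.0515) = 4.13/0.0042261 = 977.3 K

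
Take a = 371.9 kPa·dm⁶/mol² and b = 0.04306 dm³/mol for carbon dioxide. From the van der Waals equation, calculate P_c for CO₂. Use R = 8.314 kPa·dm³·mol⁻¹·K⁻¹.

P_c ≈ 7429 kPa

For a van der Waals gas, P_c = a/(27b²).
P_c = 371.9/(27×(0.04306)²) = 371.9/0.050062 = 7429 kPa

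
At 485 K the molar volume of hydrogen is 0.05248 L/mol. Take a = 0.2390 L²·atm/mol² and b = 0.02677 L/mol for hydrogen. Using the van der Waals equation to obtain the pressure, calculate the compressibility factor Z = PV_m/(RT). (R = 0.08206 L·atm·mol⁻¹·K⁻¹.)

P = RT/(V_m − b) − a/V_m² = (0.08206)(485)/(0.05248 − 0.02677) − 0.2390/(0.05248)²
  = 39.799/0.025710 − 86.778 = 1548.0 − 86.778 = 1461.2 atm
Z = PV_m/(RT) = (1461.2)(0.05248)/((0.08206)(485)) = 76.684/39.799 = 1.927

Z ≈ 1.927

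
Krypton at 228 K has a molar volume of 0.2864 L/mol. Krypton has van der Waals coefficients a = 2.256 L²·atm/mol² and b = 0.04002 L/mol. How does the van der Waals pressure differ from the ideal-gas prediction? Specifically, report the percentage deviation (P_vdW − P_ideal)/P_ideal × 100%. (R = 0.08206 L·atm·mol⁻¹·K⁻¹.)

-25.86 %

Ideal: P_ideal = RT/V_m = (0.08206)(228)/0.2864 = 65.3271 atm
vdW: P = RT/(V_m − b) − a/V_m² = 18.7097/0.246380 − 2.256/0.0820250 = 75.9384 − 27.5038 = 48.4346 atm
% deviation = (48.4346 − 65.3271)/65.3271 × 100% = -25.86%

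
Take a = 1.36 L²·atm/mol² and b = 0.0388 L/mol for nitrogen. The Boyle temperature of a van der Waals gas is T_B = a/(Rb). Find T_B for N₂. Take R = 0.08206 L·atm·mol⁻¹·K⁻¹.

For a van der Waals gas the second virial coefficient B₂ = b − a/(RT) vanishes at T_B = a/(Rb).
T_B = 1.36/(0.08206×0.0388) = 1.36/0.0031839 = 427.1 K

T_B ≈ 427.1 K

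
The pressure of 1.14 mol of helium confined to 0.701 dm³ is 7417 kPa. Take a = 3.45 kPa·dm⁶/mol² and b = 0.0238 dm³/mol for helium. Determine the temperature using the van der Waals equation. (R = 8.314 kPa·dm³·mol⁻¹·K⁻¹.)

T ≈ 528.0 K

T = (P + a n²/V²)(V − nb)/(nR)
P + a n²/V² = 7417 + (3.45)(1.14)²/(0.701)² = 7426.1 kPa
V − nb = 0.701 − (1.14)(0.0238) = 0.67387 dm³
T = (7426.1)(0.67387)/((1.14)(8.314)) = 528.0 K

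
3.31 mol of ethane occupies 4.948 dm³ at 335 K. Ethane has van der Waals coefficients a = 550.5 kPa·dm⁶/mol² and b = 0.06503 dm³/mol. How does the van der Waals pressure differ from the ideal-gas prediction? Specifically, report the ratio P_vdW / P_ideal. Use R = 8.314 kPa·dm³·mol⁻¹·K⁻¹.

P_vdW / P_ideal ≈ 0.9133

Ideal: P_ideal = nRT/V = (3.31)(8.314)(335)/4.948 = 1863.17 kPa
vdW: P = nRT/(V − nb) − a n²/V² = 9218.98/4.73275 − 6031.33/24.4827 = 1947.91 − 246.351 = 1701.56 kPa
Ratio = 1701.56/1863.17 = 0.9133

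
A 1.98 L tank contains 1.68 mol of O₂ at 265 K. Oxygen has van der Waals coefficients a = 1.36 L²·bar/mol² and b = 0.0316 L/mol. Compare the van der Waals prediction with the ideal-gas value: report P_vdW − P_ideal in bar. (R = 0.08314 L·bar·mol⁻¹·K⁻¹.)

ΔP ≈ -0.464 bar

Ideal: P_ideal = nRT/V = (1.68)(0.08314)(265)/1.98 = 18.6939 bar
vdW: P = nRT/(V − nb) − a n²/V² = 37.0139/1.92691 − 3.83846/3.92040 = 19.2089 − 0.979099 = 18.2298 bar
ΔP = 18.2298 − 18.6939 = -0.464 bar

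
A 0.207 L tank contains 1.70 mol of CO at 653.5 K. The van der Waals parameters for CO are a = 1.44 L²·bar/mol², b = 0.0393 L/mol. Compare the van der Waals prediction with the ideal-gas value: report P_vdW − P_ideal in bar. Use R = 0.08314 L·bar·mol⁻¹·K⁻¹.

ΔP ≈ 115.5 bar

Ideal: P_ideal = nRT/V = (1.70)(0.08314)(653.5)/0.207 = 446.205 bar
vdW: P = nRT/(V − nb) − a n²/V² = 92.3644/0.140190 − 4.16160/0.0428490 = 658.852 − 97.1225 = 561.730 bar
ΔP = 561.730 − 446.205 = 115.5 bar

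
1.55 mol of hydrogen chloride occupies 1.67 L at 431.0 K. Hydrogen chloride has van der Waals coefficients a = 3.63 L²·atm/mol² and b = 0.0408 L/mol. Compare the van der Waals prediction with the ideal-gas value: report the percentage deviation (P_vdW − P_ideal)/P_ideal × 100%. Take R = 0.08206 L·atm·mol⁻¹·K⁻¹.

-5.59 %

Ideal: P_ideal = nRT/V = (1.55)(0.08206)(431.0)/1.67 = 32.8265 atm
vdW: P = nRT/(V − nb) − a n²/V² = 54.8202/1.60676 − 8.72108/2.78890 = 34.1185 − 3.12707 = 30.9914 atm
% deviation = (30.9914 − 32.8265)/32.8265 × 100% = -5.59%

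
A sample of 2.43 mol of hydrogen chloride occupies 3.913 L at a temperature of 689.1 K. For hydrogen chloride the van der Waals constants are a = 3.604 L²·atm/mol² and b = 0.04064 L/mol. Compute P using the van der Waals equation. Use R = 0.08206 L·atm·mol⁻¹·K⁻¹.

P ≈ 34.64 atm

P = nRT/(V − nb) − a n²/V²
nRT/(V − nb) = (2.43)(0.08206)(689.1)/(3.913 − 2.43×0.04064) = 137.41/3.8142 = 36.026 atm
a n²/V² = (3.604)(2.43)²/(3.913)² = 1.3899 atm
P = 36.026 − 1.3899 = 34.64 atm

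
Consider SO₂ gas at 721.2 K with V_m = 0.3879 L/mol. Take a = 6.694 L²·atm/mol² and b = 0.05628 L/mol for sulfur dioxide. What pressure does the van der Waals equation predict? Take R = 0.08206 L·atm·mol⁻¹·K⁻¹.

P = RT/(V_m − b) − a/V_m²
RT/(V_m − b) = (0.08206)(721.2)/(0.3879 − 0.05628) = 59.182/0.33162 = 178.46 atm
a/V_m² = 6.694/(0.3879)² = 44.488 atm
P = 178.46 − 44.488 = 134.0 atm

P ≈ 134.0 atm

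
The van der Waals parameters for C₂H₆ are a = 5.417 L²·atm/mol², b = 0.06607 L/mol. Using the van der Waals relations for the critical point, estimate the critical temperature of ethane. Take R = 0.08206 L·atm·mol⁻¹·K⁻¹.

For a van der Waals gas, T_c = 8a/(27Rb).
T_c = 8×5.417/(27×0.08206×0.06607) = 43.336/0.14639 = 296.0 K

T_c ≈ 296.0 K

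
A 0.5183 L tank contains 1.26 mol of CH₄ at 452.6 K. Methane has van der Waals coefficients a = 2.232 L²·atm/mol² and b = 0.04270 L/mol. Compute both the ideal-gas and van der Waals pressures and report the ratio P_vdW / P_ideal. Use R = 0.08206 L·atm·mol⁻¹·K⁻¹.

Ideal: P_ideal = nRT/V = (1.26)(0.08206)(452.6)/0.5183 = 90.2891 atm
vdW: P = nRT/(V − nb) − a n²/V² = 46.7968/0.464498 − 3.54352/0.268635 = 100.747 − 13.1908 = 87.556 atm
Ratio = 87.556/90.2891 = 0.9697

P_vdW / P_ideal ≈ 0.9697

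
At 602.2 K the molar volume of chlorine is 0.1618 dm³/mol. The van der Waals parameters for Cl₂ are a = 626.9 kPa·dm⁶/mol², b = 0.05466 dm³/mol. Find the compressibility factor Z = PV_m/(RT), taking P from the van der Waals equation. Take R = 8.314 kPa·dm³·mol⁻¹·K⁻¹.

Z ≈ 0.7363

P = RT/(V_m − b) − a/V_m² = (8.314)(602.2)/(0.1618 − 0.05466) − 626.9/(0.1618)²
  = 5006.7/0.10714 − 23946 = 46730 − 23946 = 22784 kPa
Z = PV_m/(RT) = (22784)(0.1618)/((8.314)(602.2)) = 3686.5/5006.7 = 0.7363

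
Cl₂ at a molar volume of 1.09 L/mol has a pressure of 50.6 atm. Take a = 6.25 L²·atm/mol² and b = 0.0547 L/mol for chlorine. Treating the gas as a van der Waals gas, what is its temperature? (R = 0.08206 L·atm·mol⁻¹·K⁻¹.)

T = (P + a/V_m²)(V_m − b)/R
P + a/V_m² = 50.6 + 6.25/(1.09)² = 55.860 atm
V_m − b = 1.09 − 0.0547 = 1.0353 L/mol
T = (55.860)(1.0353)/0.08206 = 704.8 K

T ≈ 704.8 K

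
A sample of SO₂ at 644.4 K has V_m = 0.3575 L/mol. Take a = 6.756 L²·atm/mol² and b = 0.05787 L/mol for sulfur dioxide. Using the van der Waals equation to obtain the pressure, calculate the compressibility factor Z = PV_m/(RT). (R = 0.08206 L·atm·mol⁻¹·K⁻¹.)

P = RT/(V_m − b) − a/V_m² = (0.08206)(644.4)/(0.3575 − 0.05787) − 6.756/(0.3575)²
  = 52.879/0.29963 − 52.861 = 176.48 − 52.861 = 123.62 atm
Z = PV_m/(RT) = (123.62)(0.3575)/((0.08206)(644.4)) = 44.194/52.879 = 0.8358

Z ≈ 0.8358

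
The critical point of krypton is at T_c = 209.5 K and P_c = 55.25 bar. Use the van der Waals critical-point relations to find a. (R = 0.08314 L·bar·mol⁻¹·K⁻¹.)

From T_c = 8a/(27Rb) and P_c = a/(27b²): a = 27 R² T_c²/(64 P_c).
a = 27×(0.08314)²×(209.5)²/(64×55.25) = 8191.3/3536.0 = 2.317 L²·bar/mol²

a ≈ 2.317 L²·bar/mol²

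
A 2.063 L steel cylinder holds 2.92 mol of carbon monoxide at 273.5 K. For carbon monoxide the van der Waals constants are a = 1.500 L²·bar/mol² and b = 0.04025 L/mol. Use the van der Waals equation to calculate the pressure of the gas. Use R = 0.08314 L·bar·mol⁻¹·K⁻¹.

P ≈ 31.12 bar

P = nRT/(V − nb) − a n²/V²
nRT/(V − nb) = (2.92)(0.08314)(273.5)/(2.063 − 2.92×0.04025) = 66.397/1.9455 = 34.129 bar
a n²/V² = (1.500)(2.92)²/(2.063)² = 3.0051 bar
P = 34.129 − 3.0051 = 31.12 bar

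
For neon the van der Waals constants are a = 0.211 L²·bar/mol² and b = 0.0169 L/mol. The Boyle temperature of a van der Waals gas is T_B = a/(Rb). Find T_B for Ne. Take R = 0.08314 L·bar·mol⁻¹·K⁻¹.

T_B ≈ 150.2 K

For a van der Waals gas the second virial coefficient B₂ = b − a/(RT) vanishes at T_B = a/(Rb).
T_B = 0.211/(0.08314×0.0169) = 0.211/0.0014051 = 150.2 K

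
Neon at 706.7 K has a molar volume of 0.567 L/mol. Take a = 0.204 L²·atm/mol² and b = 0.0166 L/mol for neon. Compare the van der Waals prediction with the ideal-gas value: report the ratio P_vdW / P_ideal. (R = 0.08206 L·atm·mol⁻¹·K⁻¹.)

P_vdW / P_ideal ≈ 1.024

Ideal: P_ideal = RT/V_m = (0.08206)(706.7)/0.567 = 102.278 atm
vdW: P = RT/(V_m − b) − a/V_m² = 57.9918/0.550400 − 0.204/0.321489 = 105.363 − 0.634547 = 104.728 atm
Ratio = 104.728/102.278 = 1.024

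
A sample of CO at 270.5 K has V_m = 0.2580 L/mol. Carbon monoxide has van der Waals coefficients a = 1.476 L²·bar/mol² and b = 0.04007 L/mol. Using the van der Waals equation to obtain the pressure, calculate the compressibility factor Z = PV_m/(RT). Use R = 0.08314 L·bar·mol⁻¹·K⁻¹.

P = RT/(V_m − b) − a/V_m² = (0.08314)(270.5)/(0.2580 − 0.04007) − 1.476/(0.2580)²
  = 22.489/0.21793 − 22.174 = 103.19 − 22.174 = 81.02 bar
Z = PV_m/(RT) = (81.02)(0.2580)/((0.08314)(270.5)) = 20.903/22.489 = 0.9295

Z ≈ 0.9295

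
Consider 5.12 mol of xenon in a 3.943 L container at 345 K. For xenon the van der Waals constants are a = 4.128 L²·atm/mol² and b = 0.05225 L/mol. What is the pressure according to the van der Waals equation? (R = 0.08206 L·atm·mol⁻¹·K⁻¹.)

P = nRT/(V − nb) − a n²/V²
nRT/(V − nb) = (5.12)(0.08206)(345)/(3.943 − 5.12×0.05225) = 144.95/3.6755 = 39.437 atm
a n²/V² = (4.128)(5.12)²/(3.943)² = 6.9603 atm
P = 39.437 − 6.9603 = 32.48 atm

P ≈ 32.48 atm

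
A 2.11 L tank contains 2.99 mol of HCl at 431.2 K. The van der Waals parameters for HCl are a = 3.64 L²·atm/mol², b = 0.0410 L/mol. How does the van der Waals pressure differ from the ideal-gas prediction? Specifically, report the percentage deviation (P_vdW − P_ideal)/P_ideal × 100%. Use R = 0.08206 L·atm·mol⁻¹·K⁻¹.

Ideal: P_ideal = nRT/V = (2.99)(0.08206)(431.2)/2.11 = 50.1417 atm
vdW: P = nRT/(V − nb) − a n²/V² = 105.799/1.98741 − 32.5420/4.45210 = 53.2346 − 7.30936 = 45.9252 atm
% deviation = (45.9252 − 50.1417)/50.1417 × 100% = -8.41%

-8.41 %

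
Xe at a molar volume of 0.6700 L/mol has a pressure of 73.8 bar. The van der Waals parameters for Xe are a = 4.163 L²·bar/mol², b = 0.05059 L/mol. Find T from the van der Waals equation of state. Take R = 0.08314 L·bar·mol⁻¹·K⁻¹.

T ≈ 618.9 K

T = (P + a/V_m²)(V_m − b)/R
P + a/V_m² = 73.8 + 4.163/(0.6700)² = 83.074 bar
V_m − b = 0.6700 − 0.05059 = 0.61941 L/mol
T = (83.074)(0.61941)/0.08314 = 618.9 K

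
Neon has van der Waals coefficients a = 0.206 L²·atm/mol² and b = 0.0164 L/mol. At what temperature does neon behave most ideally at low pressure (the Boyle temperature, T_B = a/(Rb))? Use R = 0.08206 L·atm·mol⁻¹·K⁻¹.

For a van der Waals gas the second virial coefficient B₂ = b − a/(RT) vanishes at T_B = a/(Rb).
T_B = 0.206/(0.08206×0.0164) = 0.206/0.0013458 = 153.1 K

T_B ≈ 153.1 K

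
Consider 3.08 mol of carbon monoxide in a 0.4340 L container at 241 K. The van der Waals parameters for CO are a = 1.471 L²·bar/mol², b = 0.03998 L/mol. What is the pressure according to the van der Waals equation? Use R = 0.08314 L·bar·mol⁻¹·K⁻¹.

P ≈ 124.4 bar

P = nRT/(V − nb) − a n²/V²
nRT/(V − nb) = (3.08)(0.08314)(241)/(0.4340 − 3.08×0.03998) = 61.713/0.31086 = 198.52 bar
a n²/V² = (1.471)(3.08)²/(0.4340)² = 74.086 bar
P = 198.52 − 74.086 = 124.4 bar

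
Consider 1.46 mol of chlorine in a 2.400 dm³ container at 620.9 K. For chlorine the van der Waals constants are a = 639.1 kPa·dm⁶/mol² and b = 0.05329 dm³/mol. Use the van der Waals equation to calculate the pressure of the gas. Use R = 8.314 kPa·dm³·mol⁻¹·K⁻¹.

P = nRT/(V − nb) − a n²/V²
nRT/(V − nb) = (1.46)(8.314)(620.9)/(2.400 − 1.46×0.05329) = 7536.8/2.3222 = 3245.5 kPa
a n²/V² = (639.1)(1.46)²/(2.400)² = 236.51 kPa
P = 3245.5 − 236.51 = 3009 kPa

P ≈ 3009 kPa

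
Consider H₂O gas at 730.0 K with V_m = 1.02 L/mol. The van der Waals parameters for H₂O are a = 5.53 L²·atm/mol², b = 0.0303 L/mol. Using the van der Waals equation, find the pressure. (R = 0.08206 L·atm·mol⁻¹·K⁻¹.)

P ≈ 55.21 atm

P = RT/(V_m − b) − a/V_m²
RT/(V_m − b) = (0.08206)(730.0)/(1.02 − 0.0303) = 59.904/0.98970 = 60.527 atm
a/V_m² = 5.53/(1.02)² = 5.3153 atm
P = 60.527 − 5.3153 = 55.21 atm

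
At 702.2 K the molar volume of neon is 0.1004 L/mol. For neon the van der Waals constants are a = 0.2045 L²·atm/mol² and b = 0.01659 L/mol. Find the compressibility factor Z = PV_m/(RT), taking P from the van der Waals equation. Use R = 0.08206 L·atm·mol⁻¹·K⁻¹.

P = RT/(V_m − b) − a/V_m² = (0.08206)(702.2)/(0.1004 − 0.01659) − 0.2045/(0.1004)²
  = 57.623/0.083810 − 20.287 = 687.54 − 20.287 = 667.25 atm
Z = PV_m/(RT) = (667.25)(0.1004)/((0.08206)(702.2)) = 66.992/57.623 = 1.163

Z ≈ 1.163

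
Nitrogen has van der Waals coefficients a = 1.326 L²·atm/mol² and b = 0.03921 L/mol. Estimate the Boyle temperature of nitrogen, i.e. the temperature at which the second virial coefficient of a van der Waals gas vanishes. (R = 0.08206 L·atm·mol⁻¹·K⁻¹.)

T_B ≈ 412.1 K

For a van der Waals gas the second virial coefficient B₂ = b − a/(RT) vanishes at T_B = a/(Rb).
T_B = 1.326/(0.08206×0.03921) = 1.326/0.0032176 = 412.1 K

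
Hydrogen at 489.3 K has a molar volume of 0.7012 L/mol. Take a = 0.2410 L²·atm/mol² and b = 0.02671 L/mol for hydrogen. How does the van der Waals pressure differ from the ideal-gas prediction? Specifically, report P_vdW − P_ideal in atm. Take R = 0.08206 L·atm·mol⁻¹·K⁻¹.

Ideal: P_ideal = RT/V_m = (0.08206)(489.3)/0.7012 = 57.2618 atm
vdW: P = RT/(V_m − b) − a/V_m² = 40.1520/0.674490 − 0.2410/0.491681 = 59.5294 − 0.490155 = 59.0392 atm
ΔP = 59.0392 − 57.2618 = 1.777 atm

ΔP ≈ 1.777 atm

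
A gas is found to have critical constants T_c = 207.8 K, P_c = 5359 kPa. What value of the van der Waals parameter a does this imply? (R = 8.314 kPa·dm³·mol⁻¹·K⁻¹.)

a ≈ 235.0 kPa·dm⁶/mol²

From T_c = 8a/(27Rb) and P_c = a/(27b²): a = 27 R² T_c²/(64 P_c).
a = 27×(8.314)²×(207.8)²/(64×5359) = 80588837/342976 = 235.0 kPa·dm⁶/mol²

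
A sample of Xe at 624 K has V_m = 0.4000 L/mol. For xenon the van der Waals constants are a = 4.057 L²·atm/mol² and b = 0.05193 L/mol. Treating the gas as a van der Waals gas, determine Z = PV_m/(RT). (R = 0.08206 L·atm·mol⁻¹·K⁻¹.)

Z ≈ 0.9511

P = RT/(V_m − b) − a/V_m² = (0.08206)(624)/(0.4000 − 0.05193) − 4.057/(0.4000)²
  = 51.205/0.34807 − 25.356 = 147.11 − 25.356 = 121.75 atm
Z = PV_m/(RT) = (121.75)(0.4000)/((0.08206)(624)) = 48.700/51.205 = 0.9511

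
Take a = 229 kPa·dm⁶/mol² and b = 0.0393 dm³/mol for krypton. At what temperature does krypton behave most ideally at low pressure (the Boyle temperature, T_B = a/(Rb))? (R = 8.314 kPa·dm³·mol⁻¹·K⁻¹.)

For a van der Waals gas the second virial coefficient B₂ = b − a/(RT) vanishes at T_B = a/(Rb).
T_B = 229/(8.314×0.0393) = 229/0.32674 = 700.9 K

T_B ≈ 700.9 K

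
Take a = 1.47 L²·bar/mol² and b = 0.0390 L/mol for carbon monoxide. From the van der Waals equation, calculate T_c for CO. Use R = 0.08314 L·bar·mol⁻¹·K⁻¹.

For a van der Waals gas, T_c = 8a/(27Rb).
T_c = 8×1.47/(27×0.08314×0.0390) = 11.760/0.087546 = 134.3 K

T_c ≈ 134.3 K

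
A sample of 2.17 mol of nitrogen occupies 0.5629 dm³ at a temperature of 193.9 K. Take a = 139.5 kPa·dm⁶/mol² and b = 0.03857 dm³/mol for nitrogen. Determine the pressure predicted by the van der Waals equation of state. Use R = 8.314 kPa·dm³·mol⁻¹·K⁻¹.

P ≈ 5227 kPa

P = nRT/(V − nb) − a n²/V²
nRT/(V − nb) = (2.17)(8.314)(193.9)/(0.5629 − 2.17×0.03857) = 3498.2/0.47920 = 7300.1 kPa
a n²/V² = (139.5)(2.17)²/(0.5629)² = 2073.2 kPa
P = 7300.1 − 2073.2 = 5227 kPa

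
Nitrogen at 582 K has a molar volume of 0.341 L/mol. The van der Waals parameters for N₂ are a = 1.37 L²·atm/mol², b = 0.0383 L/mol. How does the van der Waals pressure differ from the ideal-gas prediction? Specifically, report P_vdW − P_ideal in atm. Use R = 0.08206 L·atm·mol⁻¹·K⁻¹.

Ideal: P_ideal = RT/V_m = (0.08206)(582)/0.341 = 140.055 atm
vdW: P = RT/(V_m − b) − a/V_m² = 47.7589/0.302700 − 1.37/0.116281 = 157.776 − 11.7818 = 145.994 atm
ΔP = 145.994 − 140.055 = 5.94 atm

ΔP ≈ 5.94 atm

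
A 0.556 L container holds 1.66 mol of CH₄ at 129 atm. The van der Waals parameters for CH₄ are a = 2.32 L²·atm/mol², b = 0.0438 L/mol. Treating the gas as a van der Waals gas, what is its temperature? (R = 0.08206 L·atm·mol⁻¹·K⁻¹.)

T = (P + a n²/V²)(V − nb)/(nR)
P + a n²/V² = 129 + (2.32)(1.66)²/(0.556)² = 149.68 atm
V − nb = 0.556 − (1.66)(0.0438) = 0.48329 L
T = (149.68)(0.48329)/((1.66)(0.08206)) = 531.0 K

T ≈ 531.0 K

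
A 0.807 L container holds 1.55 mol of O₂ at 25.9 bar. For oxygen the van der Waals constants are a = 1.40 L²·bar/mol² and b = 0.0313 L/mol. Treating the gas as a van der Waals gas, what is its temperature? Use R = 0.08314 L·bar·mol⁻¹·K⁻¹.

T = (P + a n²/V²)(V − nb)/(nR)
P + a n²/V² = 25.9 + (1.40)(1.55)²/(0.807)² = 31.065 bar
V − nb = 0.807 − (1.55)(0.0313) = 0.75849 L
T = (31.065)(0.75849)/((1.55)(0.08314)) = 182.8 K

T ≈ 182.8 K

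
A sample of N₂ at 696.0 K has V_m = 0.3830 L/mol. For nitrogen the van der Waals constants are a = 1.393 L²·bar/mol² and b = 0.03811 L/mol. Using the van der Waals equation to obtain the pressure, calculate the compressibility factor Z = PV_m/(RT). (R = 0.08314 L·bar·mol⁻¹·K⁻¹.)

P = RT/(V_m − b) − a/V_m² = (0.08314)(696.0)/(0.3830 − 0.03811) − 1.393/(0.3830)²
  = 57.865/0.34489 − 9.4963 = 167.78 − 9.4963 = 158.28 bar
Z = PV_m/(RT) = (158.28)(0.3830)/((0.08314)(696.0)) = 60.621/57.865 = 1.048

Z ≈ 1.048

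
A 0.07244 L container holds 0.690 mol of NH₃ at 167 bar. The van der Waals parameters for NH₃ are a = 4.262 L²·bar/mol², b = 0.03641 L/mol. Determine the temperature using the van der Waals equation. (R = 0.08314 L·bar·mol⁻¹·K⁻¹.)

T ≈ 456.7 K

T = (P + a n²/V²)(V − nb)/(nR)
P + a n²/V² = 167 + (4.262)(0.690)²/(0.07244)² = 553.68 bar
V − nb = 0.07244 − (0.690)(0.03641) = 0.047317 L
T = (553.68)(0.047317)/((0.690)(0.08314)) = 456.7 K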